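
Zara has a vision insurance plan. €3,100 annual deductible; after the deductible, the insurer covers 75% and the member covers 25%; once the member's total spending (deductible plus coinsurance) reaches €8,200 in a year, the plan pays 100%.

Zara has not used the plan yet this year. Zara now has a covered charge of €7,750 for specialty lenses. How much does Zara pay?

Deductible not yet touched, so the first €3,100 of the bill goes to the deductible.
That leaves €7,750 − €3,100 = €4,650 for coinsurance.
Coinsurance: €4,650 × 25% = €1,162.50.
So the member owes €3,100 + €1,162.50 = €4,262.50 before any cap.
Total out-of-pocket so far would be €0 + €4,262.50 = €4,262.50, below the €8,200 cap — no reduction.

€4,262.50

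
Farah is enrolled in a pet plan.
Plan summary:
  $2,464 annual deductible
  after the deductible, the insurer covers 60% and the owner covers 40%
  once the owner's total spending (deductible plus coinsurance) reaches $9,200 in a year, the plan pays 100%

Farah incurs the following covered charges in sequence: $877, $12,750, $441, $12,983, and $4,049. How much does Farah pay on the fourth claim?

$2,094.40

Claim 1 — $877: entire amount goes to the deductible. Owner owes $877 (running OOP $877).
Claim 2 — $12,750: $1,587 to deductible, leaving $11,163; owner's 40% is $4,465.20. Owner pays $6,052.20; OOP now $6,929.20.
Claim 3 — $441: 40% coinsurance on $441 = $176.40. Owner pays $176.40; OOP now $7,105.60.
Claim 4 — $12,983: 40% coinsurance on $12,983 = $5,193.20. That would push OOP to $12,298.80, over the $9,200 cap, so owner pays $9,200 − $7,105.60 = $2,094.40.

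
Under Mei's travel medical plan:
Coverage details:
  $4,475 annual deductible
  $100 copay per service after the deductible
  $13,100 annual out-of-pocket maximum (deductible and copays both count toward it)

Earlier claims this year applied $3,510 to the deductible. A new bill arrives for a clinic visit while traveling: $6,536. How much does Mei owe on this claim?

$1,065

Remaining deductible: $4,475 − $3,510 = $965.
The remaining $5,571 (= $6,536 − $965) moves to the copay.
Copay on this service: $100.
Traveler responsibility before any cap: $965 + $100 = $1,065.
Year-to-date out-of-pocket becomes $3,510 + $1,065 = $4,575, still under the $13,100 maximum, so no cap applies.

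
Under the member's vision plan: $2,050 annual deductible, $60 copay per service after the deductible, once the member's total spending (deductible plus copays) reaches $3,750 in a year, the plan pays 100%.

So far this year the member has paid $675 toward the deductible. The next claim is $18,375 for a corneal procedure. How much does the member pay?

$1,435

Remaining deductible: $2,050 − $675 = $1,375.
After the $1,375 deductible portion, $18,375 − $1,375 = $17,000 is subject to the copay.
Copay on this service: $60.
That puts the member's cost at $1,375 + $60 = $1,435 before any cap.
Year-to-date out-of-pocket becomes $675 + $1,435 = $2,110, still under the $3,750 maximum, so no cap applies.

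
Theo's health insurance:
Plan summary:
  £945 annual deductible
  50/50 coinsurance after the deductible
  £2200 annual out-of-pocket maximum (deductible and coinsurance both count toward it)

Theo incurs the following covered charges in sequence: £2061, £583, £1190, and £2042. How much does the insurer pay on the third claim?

£784.50

Claim 1 — £2061: £945 to deductible, leaving £1116; 50% of £1116 = £558. Patient pays £1503; OOP now £1503. Insurer: £2061 − £1503 = £558.
Claim 2 — £583: deductible already satisfied, so patient's share is 50% × £583 = £291.50. Patient owes £291.50 (running OOP £1794.50). Insurer: £583 − £291.50 = £291.50.
Claim 3 — £1190: deductible met; 50% of £1190 = £595. OOP would hit £2389.50 > £2200, so the cap limits the patient to £2200 − £1794.50 = £405.50. Plan pays £1190 − £405.50 = £784.50.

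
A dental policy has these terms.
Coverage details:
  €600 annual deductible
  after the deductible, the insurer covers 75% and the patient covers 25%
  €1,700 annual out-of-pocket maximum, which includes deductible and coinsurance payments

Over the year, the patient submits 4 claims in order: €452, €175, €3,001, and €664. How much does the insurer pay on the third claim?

Claim 1 (€452): fully absorbed by the deductible. Patient pays €452; OOP now €452. Plan pays €452 − €452 = €0.
Claim 2 (€175): deductible takes €148, €27 remains; 25% of €27 = €6.75. Patient pays €154.75; OOP now €606.75. Plan pays €175 − €154.75 = €20.25.
Claim 3 (€3,001): deductible already satisfied, so patient's share is 25% × €3,001 = €750.25. Cost to patient: €750.25. OOP to date €1,357. Plan pays €3,001 − €750.25 = €2,250.75.

€2,250.75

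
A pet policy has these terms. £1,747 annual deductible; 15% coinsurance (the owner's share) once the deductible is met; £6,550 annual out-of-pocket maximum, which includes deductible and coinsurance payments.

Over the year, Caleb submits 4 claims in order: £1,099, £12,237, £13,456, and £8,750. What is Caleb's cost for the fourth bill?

£1,046.25

#1 (£1,099): entire amount goes to the deductible. Cost to owner: £1,099. OOP to date £1,099.
#2 (£12,237): £648 finishes the deductible; £11,589 goes to coinsurance; 15% of £11,589 = £1,738.35. Cost to owner: £2,386.35. OOP to date £3,485.35.
#3 (£13,456): 15% coinsurance on £13,456 = £2,018.40. Owner pays £2,018.40; OOP now £5,503.75.
#4 (£8,750): deductible already satisfied, so owner's share is 15% × £8,750 = £1,312.50. Adding that to £5,503.75 gives £6,816.25, past the £6,550 cap; owner pays only £6,550 − £5,503.75 = £1,046.25.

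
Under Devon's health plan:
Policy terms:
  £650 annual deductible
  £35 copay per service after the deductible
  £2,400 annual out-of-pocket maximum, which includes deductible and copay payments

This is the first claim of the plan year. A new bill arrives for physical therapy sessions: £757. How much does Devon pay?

Nothing has been paid toward the £650 deductible, so the first £650 of this charge is applied there.
The remaining £107 (= £757 − £650) moves to the copay.
Copay on this service: £35.
Patient responsibility before any cap: £650 + £35 = £685.
Year-to-date out-of-pocket becomes £0 + £685 = £685, still under the £2,400 maximum, so no cap applies.

£685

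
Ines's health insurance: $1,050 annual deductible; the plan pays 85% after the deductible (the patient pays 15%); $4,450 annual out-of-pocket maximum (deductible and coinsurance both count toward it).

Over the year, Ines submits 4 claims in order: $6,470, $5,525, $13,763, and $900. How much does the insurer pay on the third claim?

$12,004.75

Claim 1 ($6,470): $1,050 to deductible, leaving $5,420; patient's 15% is $813. Patient owes $1,863 (running OOP $1,863). Insurer: $6,470 − $1,863 = $4,607.
Claim 2 ($5,525): deductible met; 15% of $5,525 = $828.75. Cost to patient: $828.75. OOP to date $2,691.75. Plan pays $5,525 − $828.75 = $4,696.25.
Claim 3 ($13,763): deductible already satisfied, so patient's share is 15% × $13,763 = $2,064.45. That would push OOP to $4,756.20, over the $4,450 cap, so patient pays $4,450 − $2,691.75 = $1,758.25. Insurer: $13,763 − $1,758.25 = $12,004.75.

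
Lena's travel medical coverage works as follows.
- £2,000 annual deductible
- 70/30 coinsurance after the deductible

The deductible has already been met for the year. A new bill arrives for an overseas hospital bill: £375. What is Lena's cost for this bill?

£112.50

The deductible is already satisfied, so the full bill goes to coinsurance.
Coinsurance: £375 × 30% = £112.50.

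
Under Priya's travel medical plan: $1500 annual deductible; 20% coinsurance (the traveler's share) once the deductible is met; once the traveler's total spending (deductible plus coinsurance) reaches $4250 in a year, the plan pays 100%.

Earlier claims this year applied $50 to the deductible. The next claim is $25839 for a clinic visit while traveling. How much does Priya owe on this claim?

$4200

$50 of the $1500 deductible is already met, leaving $1450.
After the $1450 deductible portion, $25839 − $1450 = $24389 is subject to coinsurance.
20% of $24389 = $4877.80 falls to the traveler.
So the traveler owes $1450 + $4877.80 = $6327.80 before any cap.
That would bring total out-of-pocket to $6377.80, past the $4250 cap. The traveler is capped at $4250 − $50 = $4200 on this claim.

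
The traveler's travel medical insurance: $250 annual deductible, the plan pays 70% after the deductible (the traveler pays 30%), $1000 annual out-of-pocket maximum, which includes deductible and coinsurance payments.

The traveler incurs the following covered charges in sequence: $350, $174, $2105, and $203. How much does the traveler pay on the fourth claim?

$36.30

Claim 1 — $350: deductible takes $250, $100 remains; traveler's 30% is $30. Traveler pays $280; OOP now $280.
Claim 2 — $174: deductible already satisfied, so traveler's share is 30% × $174 = $52.20. Cost to traveler: $52.20. OOP to date $332.20.
Claim 3 — $2105: deductible met; 30% of $2105 = $631.50. Traveler owes $631.50 (running OOP $963.70).
Claim 4 — $203: 30% coinsurance on $203 = $60.90. That would push OOP to $1024.60, over the $1000 cap, so traveler pays $1000 − $963.70 = $36.30.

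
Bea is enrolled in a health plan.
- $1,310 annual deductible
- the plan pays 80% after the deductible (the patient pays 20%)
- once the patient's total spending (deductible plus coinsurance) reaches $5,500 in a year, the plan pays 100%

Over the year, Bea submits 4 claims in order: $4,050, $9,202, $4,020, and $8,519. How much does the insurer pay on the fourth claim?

#1 ($4,050): $1,310 to deductible, leaving $2,740; 20% of $2,740 = $548. Patient owes $1,858 (running OOP $1,858). Plan pays $4,050 − $1,858 = $2,192.
#2 ($9,202): deductible met; 20% of $9,202 = $1,840.40. Patient pays $1,840.40; OOP now $3,698.40. Plan pays $9,202 − $1,840.40 = $7,361.60.
#3 ($4,020): 20% coinsurance on $4,020 = $804. Cost to patient: $804. OOP to date $4,502.40. Insurer: $4,020 − $804 = $3,216.
#4 ($8,519): deductible already satisfied, so patient's share is 20% × $8,519 = $1,703.80. OOP would hit $6,206.20 > $5,500, so the cap limits the patient to $5,500 − $4,502.40 = $997.60. Insurer: $8,519 − $997.60 = $7,521.40.

$7,521.40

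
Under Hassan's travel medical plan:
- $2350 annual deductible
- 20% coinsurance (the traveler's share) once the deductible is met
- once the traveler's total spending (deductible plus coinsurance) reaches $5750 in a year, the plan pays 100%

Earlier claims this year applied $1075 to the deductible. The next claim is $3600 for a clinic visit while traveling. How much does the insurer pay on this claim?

Deductible still to meet: $2350 − $1075 = $1275.
After the $1275 deductible portion, $3600 − $1275 = $2325 is subject to coinsurance.
Coinsurance: $2325 × 20% = $465.
That puts the traveler's cost at $1275 + $465 = $1740 before any cap.
Year-to-date out-of-pocket becomes $1075 + $1740 = $2815, still under the $5750 maximum, so no cap applies.
Insurer pays the balance: $3600 − $1740 = $1860.

$1860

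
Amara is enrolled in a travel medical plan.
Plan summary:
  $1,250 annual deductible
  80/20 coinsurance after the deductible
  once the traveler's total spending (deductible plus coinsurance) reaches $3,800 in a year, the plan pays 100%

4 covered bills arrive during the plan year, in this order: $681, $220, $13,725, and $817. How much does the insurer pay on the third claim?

$10,826

Claim 1 ($681): entire amount goes to the deductible. Traveler owes $681 (running OOP $681). Plan pays $681 − $681 = $0.
Claim 2 ($220): entire amount goes to the deductible. Cost to traveler: $220. OOP to date $901. Insurer: $220 − $220 = $0.
Claim 3 ($13,725): $349 to deductible, leaving $13,376; traveler's 20% is $2,675.20. Claim cost before the cap: $349 + $2,675.20 = $3,024.20. OOP would hit $3,925.20 > $3,800, so the cap limits the traveler to $3,800 − $901 = $2,899. Insurer: $13,725 − $2,899 = $10,826.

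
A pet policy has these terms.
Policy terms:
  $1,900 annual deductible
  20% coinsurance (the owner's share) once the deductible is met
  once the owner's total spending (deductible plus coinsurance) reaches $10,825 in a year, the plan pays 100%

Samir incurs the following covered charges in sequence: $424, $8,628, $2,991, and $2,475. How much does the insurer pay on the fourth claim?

Claim 1 ($424): all of it applies to the deductible. Cost to owner: $424. OOP to date $424. Insurer: $424 − $424 = $0.
Claim 2 ($8,628): deductible takes $1,476, $7,152 remains; 20% of $7,152 = $1,430.40. Owner owes $2,906.40 (running OOP $3,330.40). Insurer: $8,628 − $2,906.40 = $5,721.60.
Claim 3 ($2,991): deductible already satisfied, so owner's share is 20% × $2,991 = $598.20. Owner pays $598.20; OOP now $3,928.60. Plan pays $2,991 − $598.20 = $2,392.80.
Claim 4 ($2,475): 20% coinsurance on $2,475 = $495. Owner owes $495 (running OOP $4,423.60). Plan pays $2,475 − $495 = $1,980.

$1,980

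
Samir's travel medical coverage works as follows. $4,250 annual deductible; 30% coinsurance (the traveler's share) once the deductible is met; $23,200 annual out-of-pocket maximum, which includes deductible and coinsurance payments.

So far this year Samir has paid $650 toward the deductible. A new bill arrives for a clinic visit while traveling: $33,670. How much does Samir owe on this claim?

$12,621

$650 of the $4,250 deductible is already met, leaving $3,600.
The remaining $30,070 (= $33,670 − $3,600) moves to coinsurance.
30% of $30,070 = $9,021 falls to the traveler.
Traveler responsibility before any cap: $3,600 + $9,021 = $12,621.
Cumulative spending $650 + $12,621 = $13,271 stays under the $23,200 maximum.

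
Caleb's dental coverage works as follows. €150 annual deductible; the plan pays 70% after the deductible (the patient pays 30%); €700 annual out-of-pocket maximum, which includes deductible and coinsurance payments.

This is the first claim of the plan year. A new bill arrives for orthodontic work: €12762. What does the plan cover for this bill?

€12062

The full €150 deductible is still open; €150 of this bill applies to it.
That leaves €12762 − €150 = €12612 for coinsurance.
Coinsurance: €12612 × 30% = €3783.60.
So the patient owes €150 + €3783.60 = €3933.60 before any cap.
Adding €3933.60 to the €0 already spent would give €3933.60, which exceeds the €700 cap; the patient pays just €700 − €0 = €700.
The plan picks up €12762 − €700 = €12062.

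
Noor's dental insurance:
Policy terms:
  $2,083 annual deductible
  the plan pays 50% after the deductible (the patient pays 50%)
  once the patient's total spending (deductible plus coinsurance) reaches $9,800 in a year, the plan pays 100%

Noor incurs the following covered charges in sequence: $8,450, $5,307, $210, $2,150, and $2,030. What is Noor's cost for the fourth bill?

$1,075

Claim 1 ($8,450): deductible takes $2,083, $6,367 remains; patient's 50% is $3,183.50. Patient pays $5,266.50; OOP now $5,266.50.
Claim 2 ($5,307): deductible met; 50% of $5,307 = $2,653.50. Cost to patient: $2,653.50. OOP to date $7,920.
Claim 3 ($210): deductible already satisfied, so patient's share is 50% × $210 = $105. Cost to patient: $105. OOP to date $8,025.
Claim 4 ($2,150): deductible met; 50% of $2,150 = $1,075. Patient owes $1,075 (running OOP $9,100).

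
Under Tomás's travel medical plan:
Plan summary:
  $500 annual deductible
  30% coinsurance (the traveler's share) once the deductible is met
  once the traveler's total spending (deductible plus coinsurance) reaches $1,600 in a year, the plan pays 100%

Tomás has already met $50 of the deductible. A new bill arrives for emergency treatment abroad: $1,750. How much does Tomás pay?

$840

Deductible still to meet: $500 − $50 = $450.
The remaining $1,300 (= $1,750 − $450) moves to coinsurance.
Traveler's 30% share of $1,300 is $390.
That puts the traveler's cost at $450 + $390 = $840 before any cap.
Cumulative spending $50 + $840 = $890 stays under the $1,600 maximum.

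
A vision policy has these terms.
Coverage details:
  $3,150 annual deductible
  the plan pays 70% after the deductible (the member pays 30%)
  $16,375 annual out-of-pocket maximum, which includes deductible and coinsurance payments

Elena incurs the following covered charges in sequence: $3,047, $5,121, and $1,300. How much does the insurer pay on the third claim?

$910

Claim 1 — $3,047: fully absorbed by the deductible. Cost to member: $3,047. OOP to date $3,047. Plan pays $3,047 − $3,047 = $0.
Claim 2 — $5,121: $103 to deductible, leaving $5,018; member's 30% is $1,505.40. Member owes $1,608.40 (running OOP $4,655.40). Plan pays $5,121 − $1,608.40 = $3,512.60.
Claim 3 — $1,300: 30% coinsurance on $1,300 = $390. Member owes $390 (running OOP $5,045.40). Plan pays $1,300 − $390 = $910.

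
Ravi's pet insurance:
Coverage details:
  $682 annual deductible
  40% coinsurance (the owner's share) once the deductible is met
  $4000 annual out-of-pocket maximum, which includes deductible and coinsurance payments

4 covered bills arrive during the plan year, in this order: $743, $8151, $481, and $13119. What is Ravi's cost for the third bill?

$33.20

#1 ($743): deductible takes $682, $61 remains; 40% of $61 = $24.40. Owner pays $706.40; OOP now $706.40.
#2 ($8151): deductible met; 40% of $8151 = $3260.40. Cost to owner: $3260.40. OOP to date $3966.80.
#3 ($481): deductible already satisfied, so owner's share is 40% × $481 = $192.40. That would push OOP to $4159.20, over the $4000 cap, so owner pays $4000 − $3966.80 = $33.20.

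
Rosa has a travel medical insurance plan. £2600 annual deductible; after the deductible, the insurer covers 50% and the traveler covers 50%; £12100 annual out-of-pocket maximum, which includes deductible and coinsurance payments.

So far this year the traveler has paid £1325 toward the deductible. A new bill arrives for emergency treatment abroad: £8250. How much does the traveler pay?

£1325 of the £2600 deductible is already met, leaving £1275.
After the £1275 deductible portion, £8250 − £1275 = £6975 is subject to coinsurance.
Traveler's 50% share of £6975 is £3487.50.
That puts the traveler's cost at £1275 + £3487.50 = £4762.50 before any cap.
Total out-of-pocket so far would be £1325 + £4762.50 = £6087.50, below the £12100 cap — no reduction.

£4762.50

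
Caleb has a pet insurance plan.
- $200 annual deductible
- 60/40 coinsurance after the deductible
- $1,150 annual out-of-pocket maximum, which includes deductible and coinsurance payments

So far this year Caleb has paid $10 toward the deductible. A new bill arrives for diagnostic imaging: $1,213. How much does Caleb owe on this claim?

Deductible still to meet: $200 − $10 = $190.
After the $190 deductible portion, $1,213 − $190 = $1,023 is subject to coinsurance.
Coinsurance: $1,023 × 40% = $409.20.
So the owner owes $190 + $409.20 = $599.20 before any cap.
Cumulative spending $10 + $599.20 = $609.20 stays under the $1,150 maximum.

$599.20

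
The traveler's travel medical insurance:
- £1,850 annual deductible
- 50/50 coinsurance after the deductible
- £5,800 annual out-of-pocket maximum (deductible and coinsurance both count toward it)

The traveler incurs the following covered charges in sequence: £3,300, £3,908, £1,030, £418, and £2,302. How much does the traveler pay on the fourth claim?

£209

Bill 1, £3,300: £1,850 to deductible, leaving £1,450; coinsurance £1,450 × 50% = £725. Traveler owes £2,575 (running OOP £2,575).
Bill 2, £3,908: deductible met; 50% of £3,908 = £1,954. Cost to traveler: £1,954. OOP to date £4,529.
Bill 3, £1,030: 50% coinsurance on £1,030 = £515. Cost to traveler: £515. OOP to date £5,044.
Bill 4, £418: deductible already satisfied, so traveler's share is 50% × £418 = £209. Traveler owes £209 (running OOP £5,253).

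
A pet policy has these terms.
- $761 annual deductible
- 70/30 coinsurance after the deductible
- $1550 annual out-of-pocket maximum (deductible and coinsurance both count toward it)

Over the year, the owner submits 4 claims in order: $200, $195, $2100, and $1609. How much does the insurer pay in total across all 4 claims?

$2554

#1 ($200): fully absorbed by the deductible. Owner pays $200; OOP now $200. Plan pays $200 − $200 = $0.
#2 ($195): all of it applies to the deductible. Owner owes $195 (running OOP $395). Plan pays $195 − $195 = $0.
#3 ($2100): $366 to deductible, leaving $1734; owner's 30% is $520.20. Owner owes $886.20 (running OOP $1281.20). Insurer: $2100 − $886.20 = $1213.80.
#4 ($1609): deductible already satisfied, so owner's share is 30% × $1609 = $482.70. Adding that to $1281.20 gives $1763.90, past the $1550 cap; owner pays only $1550 − $1281.20 = $268.80. Plan pays $1609 − $268.80 = $1340.20.
Insurer total: $0 + $0 + $1213.80 + $1340.20 = $2554.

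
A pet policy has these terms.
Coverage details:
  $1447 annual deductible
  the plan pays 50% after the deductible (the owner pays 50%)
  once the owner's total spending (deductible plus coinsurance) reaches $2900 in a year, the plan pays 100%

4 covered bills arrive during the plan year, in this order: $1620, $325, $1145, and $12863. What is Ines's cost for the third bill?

Bill 1, $1620: deductible takes $1447, $173 remains; 50% of $173 = $86.50. Cost to owner: $1533.50. OOP to date $1533.50.
Bill 2, $325: 50% coinsurance on $325 = $162.50. Owner owes $162.50 (running OOP $1696).
Bill 3, $1145: deductible already satisfied, so owner's share is 50% × $1145 = $572.50. Owner pays $572.50; OOP now $2268.50.

$572.50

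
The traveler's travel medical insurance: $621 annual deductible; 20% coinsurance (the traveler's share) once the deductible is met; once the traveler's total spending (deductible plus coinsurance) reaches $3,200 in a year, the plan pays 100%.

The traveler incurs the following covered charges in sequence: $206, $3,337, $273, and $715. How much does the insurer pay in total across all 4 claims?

$3,128

#1 ($206): fully absorbed by the deductible. Traveler owes $206 (running OOP $206). Insurer: $206 − $206 = $0.
#2 ($3,337): $415 finishes the deductible; $2,922 goes to coinsurance; coinsurance $2,922 × 20% = $584.40. Traveler owes $999.40 (running OOP $1,205.40). Plan pays $3,337 − $999.40 = $2,337.60.
#3 ($273): deductible met; 20% of $273 = $54.60. Cost to traveler: $54.60. OOP to date $1,260. Insurer: $273 − $54.60 = $218.40.
#4 ($715): 20% coinsurance on $715 = $143. Traveler owes $143 (running OOP $1,403). Plan pays $715 − $143 = $572.
Insurer total: $0 + $2,337.60 + $218.40 + $572 = $3,128.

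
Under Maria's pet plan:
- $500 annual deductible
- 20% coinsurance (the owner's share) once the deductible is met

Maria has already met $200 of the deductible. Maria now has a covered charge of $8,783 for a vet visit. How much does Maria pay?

$200 of the $500 deductible is already met, leaving $300.
After the $300 deductible portion, $8,783 − $300 = $8,483 is subject to coinsurance.
Owner's 20% share of $8,483 is $1,696.60.
Owner responsibility: $300 + $1,696.60 = $1,996.60.

$1,996.60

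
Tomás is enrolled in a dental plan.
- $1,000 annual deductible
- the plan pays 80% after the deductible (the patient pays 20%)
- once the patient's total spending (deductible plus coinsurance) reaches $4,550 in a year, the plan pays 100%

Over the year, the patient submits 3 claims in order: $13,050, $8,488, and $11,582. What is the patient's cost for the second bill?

$1,140

Claim 1 ($13,050): $1,000 finishes the deductible; $12,050 goes to coinsurance; coinsurance $12,050 × 20% = $2,410. Patient pays $3,410; OOP now $3,410.
Claim 2 ($8,488): 20% coinsurance on $8,488 = $1,697.60. That would push OOP to $5,107.60, over the $4,550 cap, so patient pays $4,550 − $3,410 = $1,140.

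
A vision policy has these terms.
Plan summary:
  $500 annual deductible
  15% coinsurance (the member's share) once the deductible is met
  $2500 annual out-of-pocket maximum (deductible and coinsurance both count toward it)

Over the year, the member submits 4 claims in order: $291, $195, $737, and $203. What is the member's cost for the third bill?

Bill 1, $291: entire amount goes to the deductible. Cost to member: $291. OOP to date $291.
Bill 2, $195: fully absorbed by the deductible. Member owes $195 (running OOP $486).
Bill 3, $737: deductible takes $14, $723 remains; 15% of $723 = $108.45. Member owes $122.45 (running OOP $608.45).

$122.45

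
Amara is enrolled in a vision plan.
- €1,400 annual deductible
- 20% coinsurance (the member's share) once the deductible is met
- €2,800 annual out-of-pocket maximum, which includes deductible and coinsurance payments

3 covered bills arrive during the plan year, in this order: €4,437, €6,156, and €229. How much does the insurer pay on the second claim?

€5,363.40

Bill 1, €4,437: deductible takes €1,400, €3,037 remains; member's 20% is €607.40. Member pays €2,007.40; OOP now €2,007.40. Plan pays €4,437 − €2,007.40 = €2,429.60.
Bill 2, €6,156: deductible already satisfied, so member's share is 20% × €6,156 = €1,231.20. OOP would hit €3,238.60 > €2,800, so the cap limits the member to €2,800 − €2,007.40 = €792.60. Plan pays €6,156 − €792.60 = €5,363.40.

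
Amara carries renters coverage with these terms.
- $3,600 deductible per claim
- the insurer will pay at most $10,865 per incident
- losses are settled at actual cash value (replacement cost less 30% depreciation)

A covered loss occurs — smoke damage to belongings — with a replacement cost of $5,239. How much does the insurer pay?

$67.30

At 30% depreciation, ACV = $5,239 − $1,571.70 = $3,667.30.
After the deductible, $3,667.30 − $3,600 = $67.30 remains.
That's under the $10,865 cap, so the insurer reimburses the full $67.30.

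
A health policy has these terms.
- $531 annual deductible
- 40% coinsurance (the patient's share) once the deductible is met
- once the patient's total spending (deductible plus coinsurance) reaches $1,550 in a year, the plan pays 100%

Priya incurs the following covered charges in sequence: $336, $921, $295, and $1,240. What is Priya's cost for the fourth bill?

Claim 1 — $336: all of it applies to the deductible. Cost to patient: $336. OOP to date $336.
Claim 2 — $921: $195 finishes the deductible; $726 goes to coinsurance; coinsurance $726 × 40% = $290.40. Patient owes $485.40 (running OOP $821.40).
Claim 3 — $295: deductible met; 40% of $295 = $118. Patient pays $118; OOP now $939.40.
Claim 4 — $1,240: 40% coinsurance on $1,240 = $496. Patient owes $496 (running OOP $1,435.40).

$496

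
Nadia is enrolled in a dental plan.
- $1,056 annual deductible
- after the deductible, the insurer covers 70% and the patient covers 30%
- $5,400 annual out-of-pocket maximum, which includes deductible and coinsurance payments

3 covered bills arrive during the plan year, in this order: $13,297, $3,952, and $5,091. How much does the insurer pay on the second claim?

$3,280.30

Claim 1 — $13,297: $1,056 finishes the deductible; $12,241 goes to coinsurance; patient's 30% is $3,672.30. Patient owes $4,728.30 (running OOP $4,728.30). Plan pays $13,297 − $4,728.30 = $8,568.70.
Claim 2 — $3,952: deductible already satisfied, so patient's share is 30% × $3,952 = $1,185.60. That would push OOP to $5,913.90, over the $5,400 cap, so patient pays $5,400 − $4,728.30 = $671.70. Insurer: $3,952 − $671.70 = $3,280.30.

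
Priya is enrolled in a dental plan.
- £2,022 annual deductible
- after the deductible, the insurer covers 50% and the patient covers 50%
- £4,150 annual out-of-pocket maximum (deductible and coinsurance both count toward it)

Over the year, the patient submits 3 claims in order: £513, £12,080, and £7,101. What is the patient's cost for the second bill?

£3,637

Bill 1, £513: entire amount goes to the deductible. Cost to patient: £513. OOP to date £513.
Bill 2, £12,080: £1,509 to deductible, leaving £10,571; patient's 50% is £5,285.50. Claim cost before the cap: £1,509 + £5,285.50 = £6,794.50. Adding that to £513 gives £7,307.50, past the £4,150 cap; patient pays only £4,150 − £513 = £3,637.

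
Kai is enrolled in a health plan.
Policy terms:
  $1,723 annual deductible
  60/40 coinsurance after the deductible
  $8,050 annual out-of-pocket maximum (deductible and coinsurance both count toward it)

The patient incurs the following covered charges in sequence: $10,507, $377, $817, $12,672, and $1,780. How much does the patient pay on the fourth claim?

Claim 1 — $10,507: $1,723 to deductible, leaving $8,784; 40% of $8,784 = $3,513.60. Patient owes $5,236.60 (running OOP $5,236.60).
Claim 2 — $377: deductible already satisfied, so patient's share is 40% × $377 = $150.80. Patient pays $150.80; OOP now $5,387.40.
Claim 3 — $817: 40% coinsurance on $817 = $326.80. Patient owes $326.80 (running OOP $5,714.20).
Claim 4 — $12,672: 40% coinsurance on $12,672 = $5,068.80. Adding that to $5,714.20 gives $10,783, past the $8,050 cap; patient pays only $8,050 − $5,714.20 = $2,335.80.

$2,335.80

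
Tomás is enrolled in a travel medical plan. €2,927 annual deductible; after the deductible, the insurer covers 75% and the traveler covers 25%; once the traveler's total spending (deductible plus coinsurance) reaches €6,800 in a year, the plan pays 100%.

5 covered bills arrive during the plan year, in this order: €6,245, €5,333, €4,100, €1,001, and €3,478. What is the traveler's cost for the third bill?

€1,025

#1 (€6,245): deductible takes €2,927, €3,318 remains; coinsurance €3,318 × 25% = €829.50. Cost to traveler: €3,756.50. OOP to date €3,756.50.
#2 (€5,333): 25% coinsurance on €5,333 = €1,333.25. Cost to traveler: €1,333.25. OOP to date €5,089.75.
#3 (€4,100): deductible met; 25% of €4,100 = €1,025. Traveler owes €1,025 (running OOP €6,114.75).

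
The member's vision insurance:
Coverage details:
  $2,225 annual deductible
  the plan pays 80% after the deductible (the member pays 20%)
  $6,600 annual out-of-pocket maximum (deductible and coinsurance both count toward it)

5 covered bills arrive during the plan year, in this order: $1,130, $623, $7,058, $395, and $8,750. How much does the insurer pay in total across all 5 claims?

$12,584.80

#1 ($1,130): entire amount goes to the deductible. Member owes $1,130 (running OOP $1,130). Plan pays $1,130 − $1,130 = $0.
#2 ($623): fully absorbed by the deductible. Cost to member: $623. OOP to date $1,753. Insurer: $623 − $623 = $0.
#3 ($7,058): $472 to deductible, leaving $6,586; 20% of $6,586 = $1,317.20. Member pays $1,789.20; OOP now $3,542.20. Plan pays $7,058 − $1,789.20 = $5,268.80.
#4 ($395): 20% coinsurance on $395 = $79. Cost to member: $79. OOP to date $3,621.20. Plan pays $395 − $79 = $316.
#5 ($8,750): deductible met; 20% of $8,750 = $1,750. Member owes $1,750 (running OOP $5,371.20). Plan pays $8,750 − $1,750 = $7,000.
Insurer total = bills − member's total = $17,956 − $5,371.20 = $12,584.80.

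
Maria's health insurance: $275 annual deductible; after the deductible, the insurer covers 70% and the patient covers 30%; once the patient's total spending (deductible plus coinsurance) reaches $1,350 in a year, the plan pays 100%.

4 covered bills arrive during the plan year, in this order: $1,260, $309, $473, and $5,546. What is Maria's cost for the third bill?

Claim 1 ($1,260): $275 finishes the deductible; $985 goes to coinsurance; coinsurance $985 × 30% = $295.50. Patient pays $570.50; OOP now $570.50.
Claim 2 ($309): deductible met; 30% of $309 = $92.70. Cost to patient: $92.70. OOP to date $663.20.
Claim 3 ($473): deductible met; 30% of $473 = $141.90. Cost to patient: $141.90. OOP to date $805.10.

$141.90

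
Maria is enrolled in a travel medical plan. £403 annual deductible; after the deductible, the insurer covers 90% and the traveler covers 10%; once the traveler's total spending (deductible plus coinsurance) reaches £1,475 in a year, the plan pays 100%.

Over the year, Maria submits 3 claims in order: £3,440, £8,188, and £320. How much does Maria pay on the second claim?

Claim 1 (£3,440): deductible takes £403, £3,037 remains; traveler's 10% is £303.70. Traveler owes £706.70 (running OOP £706.70).
Claim 2 (£8,188): 10% coinsurance on £8,188 = £818.80. OOP would hit £1,525.50 > £1,475, so the cap limits the traveler to £1,475 − £706.70 = £768.30.

£768.30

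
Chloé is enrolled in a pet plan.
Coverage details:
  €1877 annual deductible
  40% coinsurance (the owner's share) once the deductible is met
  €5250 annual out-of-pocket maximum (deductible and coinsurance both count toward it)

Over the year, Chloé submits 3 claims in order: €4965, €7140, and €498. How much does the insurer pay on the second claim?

Claim 1 — €4965: €1877 finishes the deductible; €3088 goes to coinsurance; 40% of €3088 = €1235.20. Owner owes €3112.20 (running OOP €3112.20). Plan pays €4965 − €3112.20 = €1852.80.
Claim 2 — €7140: deductible already satisfied, so owner's share is 40% × €7140 = €2856. Adding that to €3112.20 gives €5968.20, past the €5250 cap; owner pays only €5250 − €3112.20 = €2137.80. Insurer: €7140 − €2137.80 = €5002.20.

€5002.20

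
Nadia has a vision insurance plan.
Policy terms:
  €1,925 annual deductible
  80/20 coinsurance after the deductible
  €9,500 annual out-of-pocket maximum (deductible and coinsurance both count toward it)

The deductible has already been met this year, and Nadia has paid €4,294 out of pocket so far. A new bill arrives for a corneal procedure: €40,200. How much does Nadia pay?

€5,206

The deductible is already satisfied, so the full bill goes to coinsurance.
Member's 20% share of €40,200 is €8,040.
That would bring total out-of-pocket to €12,334, past the €9,500 cap. The member is capped at €9,500 − €4,294 = €5,206 on this claim.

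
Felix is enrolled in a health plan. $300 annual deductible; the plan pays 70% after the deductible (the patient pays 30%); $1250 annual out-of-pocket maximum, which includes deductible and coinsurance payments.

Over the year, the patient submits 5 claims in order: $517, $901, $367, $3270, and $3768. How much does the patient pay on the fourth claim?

#1 ($517): $300 to deductible, leaving $217; 30% of $217 = $65.10. Patient owes $365.10 (running OOP $365.10).
#2 ($901): deductible met; 30% of $901 = $270.30. Cost to patient: $270.30. OOP to date $635.40.
#3 ($367): deductible already satisfied, so patient's share is 30% × $367 = $110.10. Patient owes $110.10 (running OOP $745.50).
#4 ($3270): deductible met; 30% of $3270 = $981. That would push OOP to $1726.50, over the $1250 cap, so patient pays $1250 − $745.50 = $504.50.

$504.50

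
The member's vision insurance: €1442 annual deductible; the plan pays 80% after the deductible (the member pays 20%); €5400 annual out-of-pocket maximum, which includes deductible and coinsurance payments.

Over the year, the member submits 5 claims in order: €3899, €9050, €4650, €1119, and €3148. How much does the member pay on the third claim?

€930

Bill 1, €3899: €1442 to deductible, leaving €2457; member's 20% is €491.40. Member owes €1933.40 (running OOP €1933.40).
Bill 2, €9050: deductible met; 20% of €9050 = €1810. Cost to member: €1810. OOP to date €3743.40.
Bill 3, €4650: 20% coinsurance on €4650 = €930. Cost to member: €930. OOP to date €4673.40.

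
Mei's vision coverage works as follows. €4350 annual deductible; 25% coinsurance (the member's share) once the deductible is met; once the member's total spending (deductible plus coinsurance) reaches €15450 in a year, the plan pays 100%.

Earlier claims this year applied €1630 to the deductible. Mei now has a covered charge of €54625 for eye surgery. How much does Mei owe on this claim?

€13820

€1630 of the €4350 deductible is already met, leaving €2720.
That leaves €54625 − €2720 = €51905 for coinsurance.
Member's 25% share of €51905 is €12976.25.
So the member owes €2720 + €12976.25 = €15696.25 before any cap.
Adding €15696.25 to the €1630 already spent would give €17326.25, which exceeds the €15450 cap; the member pays just €15450 − €1630 = €13820.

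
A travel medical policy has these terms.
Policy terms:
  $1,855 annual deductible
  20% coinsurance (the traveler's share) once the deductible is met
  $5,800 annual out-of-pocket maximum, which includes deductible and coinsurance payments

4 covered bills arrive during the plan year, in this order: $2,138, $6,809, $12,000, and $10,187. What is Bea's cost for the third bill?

Bill 1, $2,138: $1,855 finishes the deductible; $283 goes to coinsurance; traveler's 20% is $56.60. Traveler owes $1,911.60 (running OOP $1,911.60).
Bill 2, $6,809: deductible met; 20% of $6,809 = $1,361.80. Traveler owes $1,361.80 (running OOP $3,273.40).
Bill 3, $12,000: deductible met; 20% of $12,000 = $2,400. Cost to traveler: $2,400. OOP to date $5,673.40.

$2,400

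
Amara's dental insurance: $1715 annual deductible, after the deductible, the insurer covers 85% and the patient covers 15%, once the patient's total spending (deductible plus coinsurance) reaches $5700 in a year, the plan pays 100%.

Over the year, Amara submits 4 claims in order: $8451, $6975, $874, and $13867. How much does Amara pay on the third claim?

Bill 1, $8451: $1715 finishes the deductible; $6736 goes to coinsurance; patient's 15% is $1010.40. Cost to patient: $2725.40. OOP to date $2725.40.
Bill 2, $6975: deductible already satisfied, so patient's share is 15% × $6975 = $1046.25. Patient owes $1046.25 (running OOP $3771.65).
Bill 3, $874: deductible met; 15% of $874 = $131.10. Patient owes $131.10 (running OOP $3902.75).

$131.10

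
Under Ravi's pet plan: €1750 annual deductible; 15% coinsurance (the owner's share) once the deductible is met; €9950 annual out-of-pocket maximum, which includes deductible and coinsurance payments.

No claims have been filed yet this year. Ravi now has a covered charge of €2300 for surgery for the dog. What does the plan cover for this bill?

€467.50

Deductible not yet touched, so the first €1750 of the bill goes to the deductible.
That leaves €2300 − €1750 = €550 for coinsurance.
15% of €550 = €82.50 falls to the owner.
That puts the owner's cost at €1750 + €82.50 = €1832.50 before any cap.
Cumulative spending €0 + €1832.50 = €1832.50 stays under the €9950 maximum.
The insurer covers the remainder: €2300 − €1832.50 = €467.50.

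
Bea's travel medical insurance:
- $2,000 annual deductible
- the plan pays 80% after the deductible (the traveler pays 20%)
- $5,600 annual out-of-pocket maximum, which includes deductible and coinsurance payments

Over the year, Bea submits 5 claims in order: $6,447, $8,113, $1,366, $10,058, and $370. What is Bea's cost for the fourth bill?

$814.80

Bill 1, $6,447: $2,000 to deductible, leaving $4,447; coinsurance $4,447 × 20% = $889.40. Traveler pays $2,889.40; OOP now $2,889.40.
Bill 2, $8,113: 20% coinsurance on $8,113 = $1,622.60. Traveler owes $1,622.60 (running OOP $4,512).
Bill 3, $1,366: deductible met; 20% of $1,366 = $273.20. Traveler pays $273.20; OOP now $4,785.20.
Bill 4, $10,058: deductible already satisfied, so traveler's share is 20% × $10,058 = $2,011.60. That would push OOP to $6,796.80, over the $5,600 cap, so traveler pays $5,600 − $4,785.20 = $814.80.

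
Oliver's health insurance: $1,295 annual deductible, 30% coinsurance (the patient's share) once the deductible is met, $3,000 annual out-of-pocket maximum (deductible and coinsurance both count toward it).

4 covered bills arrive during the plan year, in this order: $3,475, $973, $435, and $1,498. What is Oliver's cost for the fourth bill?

$449.40

Claim 1 — $3,475: $1,295 to deductible, leaving $2,180; coinsurance $2,180 × 30% = $654. Cost to patient: $1,949. OOP to date $1,949.
Claim 2 — $973: deductible already satisfied, so patient's share is 30% × $973 = $291.90. Patient pays $291.90; OOP now $2,240.90.
Claim 3 — $435: 30% coinsurance on $435 = $130.50. Patient owes $130.50 (running OOP $2,371.40).
Claim 4 — $1,498: deductible already satisfied, so patient's share is 30% × $1,498 = $449.40. Patient owes $449.40 (running OOP $2,820.80).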